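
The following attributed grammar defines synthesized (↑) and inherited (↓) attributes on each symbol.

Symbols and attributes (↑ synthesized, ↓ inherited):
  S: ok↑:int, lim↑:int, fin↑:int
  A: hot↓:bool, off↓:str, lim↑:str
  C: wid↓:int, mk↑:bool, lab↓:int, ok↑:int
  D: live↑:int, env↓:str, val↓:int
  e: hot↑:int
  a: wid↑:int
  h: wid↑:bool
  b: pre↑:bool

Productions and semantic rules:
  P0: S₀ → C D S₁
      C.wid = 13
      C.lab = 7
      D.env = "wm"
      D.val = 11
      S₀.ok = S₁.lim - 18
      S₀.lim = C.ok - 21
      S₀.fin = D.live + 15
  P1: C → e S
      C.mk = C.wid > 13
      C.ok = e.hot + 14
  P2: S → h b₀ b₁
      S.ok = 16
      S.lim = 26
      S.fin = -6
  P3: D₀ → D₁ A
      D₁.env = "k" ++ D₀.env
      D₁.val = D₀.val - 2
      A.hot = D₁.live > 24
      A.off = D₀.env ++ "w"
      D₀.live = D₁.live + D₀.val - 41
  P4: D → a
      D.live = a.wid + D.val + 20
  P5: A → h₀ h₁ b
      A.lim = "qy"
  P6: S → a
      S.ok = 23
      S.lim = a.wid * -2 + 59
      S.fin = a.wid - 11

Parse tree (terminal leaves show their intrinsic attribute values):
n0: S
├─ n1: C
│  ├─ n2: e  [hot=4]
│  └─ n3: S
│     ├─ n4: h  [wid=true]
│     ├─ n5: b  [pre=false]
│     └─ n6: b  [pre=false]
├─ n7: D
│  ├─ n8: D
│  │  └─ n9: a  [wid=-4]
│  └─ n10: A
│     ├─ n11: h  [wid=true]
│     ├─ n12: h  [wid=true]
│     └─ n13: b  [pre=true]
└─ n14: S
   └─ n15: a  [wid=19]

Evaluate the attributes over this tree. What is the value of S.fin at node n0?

1. n1.wid = 13  [13]
2. n1.lab = 7  [7]
3. n2.hot = 4  [terminal]
4. n4.wid = true  [terminal]
5. n5.pre = false  [terminal]
6. n6.pre = false  [terminal]
7. n3.ok = 16  [16]
8. n3.lim = 26  [26]
9. n3.fin = -6  [-6]
10. n1.mk = false  [C.wid > 13]
11. n1.ok = 18  [e.hot + 14]
12. n7.env = "wm"  ["wm"]
13. n7.val = 11  [11]
14. n8.env = "kwm"  ["k" ++ D₀.env]
15. n8.val = 9  [D₀.val - 2]
16. n9.wid = -4  [terminal]
17. n8.live = 25  [a.wid + D.val + 20]
18. n10.hot = true  [D₁.live > 24]
19. n10.off = "wmw"  [D₀.env ++ "w"]
20. n11.wid = true  [terminal]
21. n12.wid = true  [terminal]
22. n13.pre = true  [terminal]
23. n10.lim = "qy"  ["qy"]
24. n7.live = -5  [D₁.live + D₀.val - 41]
25. n15.wid = 19  [terminal]
26. n14.ok = 23  [23]
27. n14.lim = 21  [a.wid * -2 + 59]
28. n14.fin = 8  [a.wid - 11]
29. n0.ok = 3  [S₁.lim - 18]
30. n0.lim = -3  [C.ok - 21]
31. n0.fin = 10  [D.live + 15]

10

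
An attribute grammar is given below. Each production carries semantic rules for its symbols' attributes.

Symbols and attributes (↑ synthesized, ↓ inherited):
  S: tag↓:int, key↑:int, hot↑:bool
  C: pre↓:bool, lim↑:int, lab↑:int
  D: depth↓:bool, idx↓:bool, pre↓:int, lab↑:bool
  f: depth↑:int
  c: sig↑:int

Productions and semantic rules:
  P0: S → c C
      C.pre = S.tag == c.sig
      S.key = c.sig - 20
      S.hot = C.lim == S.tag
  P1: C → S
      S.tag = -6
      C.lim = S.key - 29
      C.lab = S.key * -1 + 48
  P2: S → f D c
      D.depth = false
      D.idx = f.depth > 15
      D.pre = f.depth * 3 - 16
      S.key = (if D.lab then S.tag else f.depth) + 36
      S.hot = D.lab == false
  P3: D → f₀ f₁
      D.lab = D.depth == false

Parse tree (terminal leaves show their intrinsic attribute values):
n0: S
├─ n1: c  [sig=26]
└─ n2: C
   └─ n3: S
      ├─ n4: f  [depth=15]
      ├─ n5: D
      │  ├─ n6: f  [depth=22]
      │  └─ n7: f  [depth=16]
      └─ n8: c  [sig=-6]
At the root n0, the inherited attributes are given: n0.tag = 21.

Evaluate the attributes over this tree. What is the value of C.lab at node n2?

18

1. n0.tag = 21  [given at root]
2. n1.sig = 26  [terminal]
3. n2.pre = false  [S.tag == c.sig]
4. n3.tag = -6  [-6]
5. n4.depth = 15  [terminal]
6. n5.depth = false  [false]
7. n5.idx = false  [f.depth > 15]
8. n5.pre = 29  [f.depth * 3 - 16]
9. n6.depth = 22  [terminal]
10. n7.depth = 16  [terminal]
11. n5.lab = true  [D.depth == false]
12. n8.sig = -6  [terminal]
13. n3.key = 30  [(if D.lab then S.tag else f.depth) + 36]
14. n3.hot = false  [D.lab == false]
15. n2.lim = 1  [S.key - 29]
16. n2.lab = 18  [S.key * -1 + 48]
17. n0.key = 6  [c.sig - 20]
18. n0.hot = false  [C.lim == S.tag]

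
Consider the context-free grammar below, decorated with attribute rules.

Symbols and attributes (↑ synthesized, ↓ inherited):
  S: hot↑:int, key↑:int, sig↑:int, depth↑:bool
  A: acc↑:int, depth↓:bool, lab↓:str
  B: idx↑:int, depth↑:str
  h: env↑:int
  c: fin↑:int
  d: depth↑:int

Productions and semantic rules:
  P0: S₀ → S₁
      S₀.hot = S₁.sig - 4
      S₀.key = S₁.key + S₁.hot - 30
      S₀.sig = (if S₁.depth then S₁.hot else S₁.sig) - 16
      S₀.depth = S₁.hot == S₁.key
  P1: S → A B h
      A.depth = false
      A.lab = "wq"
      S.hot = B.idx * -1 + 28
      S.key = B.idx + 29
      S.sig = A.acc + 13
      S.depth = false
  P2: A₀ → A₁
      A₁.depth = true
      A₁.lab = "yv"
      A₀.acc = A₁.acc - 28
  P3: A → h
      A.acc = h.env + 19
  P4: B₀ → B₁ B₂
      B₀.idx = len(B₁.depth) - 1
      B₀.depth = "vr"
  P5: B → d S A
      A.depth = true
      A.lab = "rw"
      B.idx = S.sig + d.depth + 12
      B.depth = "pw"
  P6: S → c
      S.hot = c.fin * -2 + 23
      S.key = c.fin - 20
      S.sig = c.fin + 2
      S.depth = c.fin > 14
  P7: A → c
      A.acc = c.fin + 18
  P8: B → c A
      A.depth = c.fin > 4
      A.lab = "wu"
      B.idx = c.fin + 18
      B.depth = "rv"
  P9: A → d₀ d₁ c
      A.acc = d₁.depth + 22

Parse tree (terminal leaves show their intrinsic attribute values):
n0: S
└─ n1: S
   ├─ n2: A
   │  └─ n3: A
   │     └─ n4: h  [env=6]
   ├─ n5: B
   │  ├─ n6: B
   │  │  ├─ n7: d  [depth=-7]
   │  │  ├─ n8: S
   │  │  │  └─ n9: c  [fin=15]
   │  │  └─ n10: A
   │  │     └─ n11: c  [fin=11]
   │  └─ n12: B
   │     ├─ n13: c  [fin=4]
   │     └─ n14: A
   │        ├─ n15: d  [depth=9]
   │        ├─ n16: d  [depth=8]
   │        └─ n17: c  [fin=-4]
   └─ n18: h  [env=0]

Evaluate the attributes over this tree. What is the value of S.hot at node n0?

1. n2.depth = false  [false]
2. n2.lab = "wq"  ["wq"]
3. n3.depth = true  [true]
4. n3.lab = "yv"  ["yv"]
5. n4.env = 6  [terminal]
6. n3.acc = 25  [h.env + 19]
7. n2.acc = -3  [A₁.acc - 28]
8. n7.depth = -7  [terminal]
9. n9.fin = 15  [terminal]
10. n8.hot = -7  [c.fin * -2 + 23]
11. n8.key = -5  [c.fin - 20]
12. n8.sig = 17  [c.fin + 2]
13. n8.depth = true  [c.fin > 14]
14. n10.depth = true  [true]
15. n10.lab = "rw"  ["rw"]
16. n11.fin = 11  [terminal]
17. n10.acc = 29  [c.fin + 18]
18. n6.idx = 22  [S.sig + d.depth + 12]
19. n6.depth = "pw"  ["pw"]
20. n13.fin = 4  [terminal]
21. n14.depth = false  [c.fin > 4]
22. n14.lab = "wu"  ["wu"]
23. n15.depth = 9  [terminal]
24. n16.depth = 8  [terminal]
25. n17.fin = -4  [terminal]
26. n14.acc = 30  [d₁.depth + 22]
27. n12.idx = 22  [c.fin + 18]
28. n12.depth = "rv"  ["rv"]
29. n5.idx = 1  [len(B₁.depth) - 1]
30. n5.depth = "vr"  ["vr"]
31. n18.env = 0  [terminal]
32. n1.hot = 27  [B.idx * -1 + 28]
33. n1.key = 30  [B.idx + 29]
34. n1.sig = 10  [A.acc + 13]
35. n1.depth = false  [false]
36. n0.hot = 6  [S₁.sig - 4]
37. n0.key = 27  [S₁.key + S₁.hot - 30]
38. n0.sig = -6  [(if S₁.depth then S₁.hot else S₁.sig) - 16]
39. n0.depth = false  [S₁.hot == S₁.key]

6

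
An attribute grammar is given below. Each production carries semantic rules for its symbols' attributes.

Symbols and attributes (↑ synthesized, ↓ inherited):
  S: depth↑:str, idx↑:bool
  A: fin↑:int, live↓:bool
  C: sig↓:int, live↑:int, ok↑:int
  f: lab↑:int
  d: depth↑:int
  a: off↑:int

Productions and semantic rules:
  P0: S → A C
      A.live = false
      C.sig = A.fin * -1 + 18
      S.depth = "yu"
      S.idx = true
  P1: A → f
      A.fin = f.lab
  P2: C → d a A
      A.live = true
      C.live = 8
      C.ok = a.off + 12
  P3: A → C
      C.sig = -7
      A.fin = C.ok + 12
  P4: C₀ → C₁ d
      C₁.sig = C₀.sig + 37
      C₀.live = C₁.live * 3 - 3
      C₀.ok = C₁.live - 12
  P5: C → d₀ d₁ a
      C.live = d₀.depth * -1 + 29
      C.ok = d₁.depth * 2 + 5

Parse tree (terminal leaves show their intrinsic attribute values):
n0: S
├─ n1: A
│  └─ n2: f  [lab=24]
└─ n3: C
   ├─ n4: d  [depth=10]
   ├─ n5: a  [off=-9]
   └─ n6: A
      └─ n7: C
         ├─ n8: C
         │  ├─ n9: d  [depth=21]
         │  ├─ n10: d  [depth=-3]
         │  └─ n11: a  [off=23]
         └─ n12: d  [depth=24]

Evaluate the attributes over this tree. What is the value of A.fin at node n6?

1. n1.live = false  [false]
2. n2.lab = 24  [terminal]
3. n1.fin = 24  [f.lab]
4. n3.sig = -6  [A.fin * -1 + 18]
5. n4.depth = 10  [terminal]
6. n5.off = -9  [terminal]
7. n6.live = true  [true]
8. n7.sig = -7  [-7]
9. n8.sig = 30  [C₀.sig + 37]
10. n9.depth = 21  [terminal]
11. n10.depth = -3  [terminal]
12. n11.off = 23  [terminal]
13. n8.live = 8  [d₀.depth * -1 + 29]
14. n8.ok = -1  [d₁.depth * 2 + 5]
15. n12.depth = 24  [terminal]
16. n7.live = 21  [C₁.live * 3 - 3]
17. n7.ok = -4  [C₁.live - 12]
18. n6.fin = 8  [C.ok + 12]
19. n3.live = 8  [8]
20. n3.ok = 3  [a.off + 12]
21. n0.depth = "yu"  ["yu"]
22. n0.idx = true  [true]

8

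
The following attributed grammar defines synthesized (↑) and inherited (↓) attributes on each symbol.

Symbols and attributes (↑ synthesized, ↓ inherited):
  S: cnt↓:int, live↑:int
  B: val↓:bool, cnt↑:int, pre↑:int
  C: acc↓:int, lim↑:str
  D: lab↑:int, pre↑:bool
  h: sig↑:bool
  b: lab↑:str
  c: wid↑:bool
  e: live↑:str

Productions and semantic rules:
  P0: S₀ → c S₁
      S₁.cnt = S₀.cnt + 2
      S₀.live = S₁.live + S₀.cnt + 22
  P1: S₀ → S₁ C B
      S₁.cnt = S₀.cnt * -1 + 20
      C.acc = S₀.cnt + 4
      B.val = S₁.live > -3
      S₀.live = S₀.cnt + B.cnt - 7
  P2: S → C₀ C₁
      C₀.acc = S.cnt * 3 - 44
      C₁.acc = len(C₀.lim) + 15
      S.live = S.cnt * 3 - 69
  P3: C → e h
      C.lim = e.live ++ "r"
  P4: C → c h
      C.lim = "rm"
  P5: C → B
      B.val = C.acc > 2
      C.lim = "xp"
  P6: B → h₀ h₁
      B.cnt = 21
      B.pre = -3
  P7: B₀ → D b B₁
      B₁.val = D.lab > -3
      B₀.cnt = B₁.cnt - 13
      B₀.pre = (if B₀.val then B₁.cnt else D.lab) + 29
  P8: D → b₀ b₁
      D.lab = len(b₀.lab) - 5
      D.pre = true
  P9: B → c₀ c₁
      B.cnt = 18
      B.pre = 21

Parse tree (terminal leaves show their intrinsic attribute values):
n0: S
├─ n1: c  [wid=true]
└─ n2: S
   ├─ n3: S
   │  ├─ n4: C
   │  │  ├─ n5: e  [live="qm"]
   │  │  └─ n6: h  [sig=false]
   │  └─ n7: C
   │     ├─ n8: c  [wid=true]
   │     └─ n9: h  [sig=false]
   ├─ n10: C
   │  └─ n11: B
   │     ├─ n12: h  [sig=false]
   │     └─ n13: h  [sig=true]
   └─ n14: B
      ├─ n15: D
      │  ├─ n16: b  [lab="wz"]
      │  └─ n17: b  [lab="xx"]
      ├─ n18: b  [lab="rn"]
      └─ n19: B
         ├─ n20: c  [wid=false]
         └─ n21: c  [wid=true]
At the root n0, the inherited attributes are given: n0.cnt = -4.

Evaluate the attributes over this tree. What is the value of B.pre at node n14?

1. n0.cnt = -4  [given at root]
2. n1.wid = true  [terminal]
3. n2.cnt = -2  [S₀.cnt + 2]
4. n3.cnt = 22  [S₀.cnt * -1 + 20]
5. n4.acc = 22  [S.cnt * 3 - 44]
6. n5.live = "qm"  [terminal]
7. n6.sig = false  [terminal]
8. n4.lim = "qmr"  [e.live ++ "r"]
9. n7.acc = 18  [len(C₀.lim) + 15]
10. n8.wid = true  [terminal]
11. n9.sig = false  [terminal]
12. n7.lim = "rm"  ["rm"]
13. n3.live = -3  [S.cnt * 3 - 69]
14. n10.acc = 2  [S₀.cnt + 4]
15. n11.val = false  [C.acc > 2]
16. n12.sig = false  [terminal]
17. n13.sig = true  [terminal]
18. n11.cnt = 21  [21]
19. n11.pre = -3  [-3]
20. n10.lim = "xp"  ["xp"]
21. n14.val = false  [S₁.live > -3]
22. n16.lab = "wz"  [terminal]
23. n17.lab = "xx"  [terminal]
24. n15.lab = -3  [len(b₀.lab) - 5]
25. n15.pre = true  [true]
26. n18.lab = "rn"  [terminal]
27. n19.val = false  [D.lab > -3]
28. n20.wid = false  [terminal]
29. n21.wid = true  [terminal]
30. n19.cnt = 18  [18]
31. n19.pre = 21  [21]
32. n14.cnt = 5  [B₁.cnt - 13]
33. n14.pre = 26  [(if B₀.val then B₁.cnt else D.lab) + 29]
34. n2.live = -4  [S₀.cnt + B.cnt - 7]
35. n0.live = 14  [S₁.live + S₀.cnt + 22]

26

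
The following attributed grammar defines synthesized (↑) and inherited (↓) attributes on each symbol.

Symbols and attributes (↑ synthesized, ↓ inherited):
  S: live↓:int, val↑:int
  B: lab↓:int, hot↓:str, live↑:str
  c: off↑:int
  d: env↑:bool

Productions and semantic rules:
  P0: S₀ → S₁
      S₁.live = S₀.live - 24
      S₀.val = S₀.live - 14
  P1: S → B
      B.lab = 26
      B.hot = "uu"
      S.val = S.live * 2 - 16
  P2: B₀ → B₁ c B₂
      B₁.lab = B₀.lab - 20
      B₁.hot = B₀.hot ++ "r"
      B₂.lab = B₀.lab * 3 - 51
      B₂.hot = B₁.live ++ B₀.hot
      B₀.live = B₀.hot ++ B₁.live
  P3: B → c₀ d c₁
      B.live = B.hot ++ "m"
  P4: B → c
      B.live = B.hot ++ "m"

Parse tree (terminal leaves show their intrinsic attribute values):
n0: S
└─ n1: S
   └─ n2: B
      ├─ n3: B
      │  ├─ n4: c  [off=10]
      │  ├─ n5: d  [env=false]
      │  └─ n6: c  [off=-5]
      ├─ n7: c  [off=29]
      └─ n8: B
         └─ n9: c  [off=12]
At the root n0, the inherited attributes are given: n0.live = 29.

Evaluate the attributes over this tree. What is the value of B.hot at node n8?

"uurmuu"

1. n0.live = 29  [given at root]
2. n1.live = 5  [S₀.live - 24]
3. n2.lab = 26  [26]
4. n2.hot = "uu"  ["uu"]
5. n3.lab = 6  [B₀.lab - 20]
6. n3.hot = "uur"  [B₀.hot ++ "r"]
7. n4.off = 10  [terminal]
8. n5.env = false  [terminal]
9. n6.off = -5  [terminal]
10. n3.live = "uurm"  [B.hot ++ "m"]
11. n7.off = 29  [terminal]
12. n8.lab = 27  [B₀.lab * 3 - 51]
13. n8.hot = "uurmuu"  [B₁.live ++ B₀.hot]
14. n9.off = 12  [terminal]
15. n8.live = "uurmuum"  [B.hot ++ "m"]
16. n2.live = "uuuurm"  [B₀.hot ++ B₁.live]
17. n1.val = -6  [S.live * 2 - 16]
18. n0.val = 15  [S₀.live - 14]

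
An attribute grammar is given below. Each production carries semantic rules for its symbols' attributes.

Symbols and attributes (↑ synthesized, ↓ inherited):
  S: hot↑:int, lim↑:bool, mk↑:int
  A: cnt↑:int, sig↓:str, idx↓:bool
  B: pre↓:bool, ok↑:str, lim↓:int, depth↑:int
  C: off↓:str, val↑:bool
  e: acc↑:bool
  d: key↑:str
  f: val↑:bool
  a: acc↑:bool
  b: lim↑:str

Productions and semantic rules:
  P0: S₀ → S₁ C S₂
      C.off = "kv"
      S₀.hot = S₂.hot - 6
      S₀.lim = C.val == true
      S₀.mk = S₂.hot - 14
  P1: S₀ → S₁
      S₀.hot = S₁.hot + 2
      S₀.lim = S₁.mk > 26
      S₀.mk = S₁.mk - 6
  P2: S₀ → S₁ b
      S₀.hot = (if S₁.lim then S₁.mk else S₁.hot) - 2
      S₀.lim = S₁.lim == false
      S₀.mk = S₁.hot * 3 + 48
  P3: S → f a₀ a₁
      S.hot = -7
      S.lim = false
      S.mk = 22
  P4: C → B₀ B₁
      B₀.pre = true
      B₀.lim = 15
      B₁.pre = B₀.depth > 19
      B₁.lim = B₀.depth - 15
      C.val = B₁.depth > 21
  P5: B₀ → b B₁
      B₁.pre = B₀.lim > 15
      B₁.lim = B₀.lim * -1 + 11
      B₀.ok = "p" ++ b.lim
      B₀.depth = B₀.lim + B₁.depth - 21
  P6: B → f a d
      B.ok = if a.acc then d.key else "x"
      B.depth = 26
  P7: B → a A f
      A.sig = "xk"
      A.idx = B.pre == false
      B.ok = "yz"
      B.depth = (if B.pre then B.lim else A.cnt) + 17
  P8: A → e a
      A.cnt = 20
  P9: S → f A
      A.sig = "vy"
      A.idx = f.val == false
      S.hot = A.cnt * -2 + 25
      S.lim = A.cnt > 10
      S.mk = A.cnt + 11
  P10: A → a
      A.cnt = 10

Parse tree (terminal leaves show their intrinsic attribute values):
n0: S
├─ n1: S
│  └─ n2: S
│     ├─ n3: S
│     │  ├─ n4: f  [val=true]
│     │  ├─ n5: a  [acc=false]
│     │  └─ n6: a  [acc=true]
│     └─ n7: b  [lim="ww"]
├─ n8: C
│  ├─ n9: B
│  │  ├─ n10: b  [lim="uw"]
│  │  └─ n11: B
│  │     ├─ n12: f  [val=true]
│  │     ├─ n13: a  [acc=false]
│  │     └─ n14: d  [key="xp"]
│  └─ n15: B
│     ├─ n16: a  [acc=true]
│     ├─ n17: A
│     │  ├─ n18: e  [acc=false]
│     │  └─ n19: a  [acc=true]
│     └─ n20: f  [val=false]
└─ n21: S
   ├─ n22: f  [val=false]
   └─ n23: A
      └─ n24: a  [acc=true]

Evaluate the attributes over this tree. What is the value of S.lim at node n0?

true

1. n4.val = true  [terminal]
2. n5.acc = false  [terminal]
3. n6.acc = true  [terminal]
4. n3.hot = -7  [-7]
5. n3.lim = false  [false]
6. n3.mk = 22  [22]
7. n7.lim = "ww"  [terminal]
8. n2.hot = -9  [(if S₁.lim then S₁.mk else S₁.hot) - 2]
9. n2.lim = true  [S₁.lim == false]
10. n2.mk = 27  [S₁.hot * 3 + 48]
11. n1.hot = -7  [S₁.hot + 2]
12. n1.lim = true  [S₁.mk > 26]
13. n1.mk = 21  [S₁.mk - 6]
14. n8.off = "kv"  ["kv"]
15. n9.pre = true  [true]
16. n9.lim = 15  [15]
17. n10.lim = "uw"  [terminal]
18. n11.pre = false  [B₀.lim > 15]
19. n11.lim = -4  [B₀.lim * -1 + 11]
20. n12.val = true  [terminal]
21. n13.acc = false  [terminal]
22. n14.key = "xp"  [terminal]
23. n11.ok = "x"  [if a.acc then d.key else "x"]
24. n11.depth = 26  [26]
25. n9.ok = "puw"  ["p" ++ b.lim]
26. n9.depth = 20  [B₀.lim + B₁.depth - 21]
27. n15.pre = true  [B₀.depth > 19]
28. n15.lim = 5  [B₀.depth - 15]
29. n16.acc = true  [terminal]
30. n17.sig = "xk"  ["xk"]
31. n17.idx = false  [B.pre == false]
32. n18.acc = false  [terminal]
33. n19.acc = true  [terminal]
34. n17.cnt = 20  [20]
35. n20.val = false  [terminal]
36. n15.ok = "yz"  ["yz"]
37. n15.depth = 22  [(if B.pre then B.lim else A.cnt) + 17]
38. n8.val = true  [B₁.depth > 21]
39. n22.val = false  [terminal]
40. n23.sig = "vy"  ["vy"]
41. n23.idx = true  [f.val == false]
42. n24.acc = true  [terminal]
43. n23.cnt = 10  [10]
44. n21.hot = 5  [A.cnt * -2 + 25]
45. n21.lim = false  [A.cnt > 10]
46. n21.mk = 21  [A.cnt + 11]
47. n0.hot = -1  [S₂.hot - 6]
48. n0.lim = true  [C.val == true]
49. n0.mk = -9  [S₂.hot - 14]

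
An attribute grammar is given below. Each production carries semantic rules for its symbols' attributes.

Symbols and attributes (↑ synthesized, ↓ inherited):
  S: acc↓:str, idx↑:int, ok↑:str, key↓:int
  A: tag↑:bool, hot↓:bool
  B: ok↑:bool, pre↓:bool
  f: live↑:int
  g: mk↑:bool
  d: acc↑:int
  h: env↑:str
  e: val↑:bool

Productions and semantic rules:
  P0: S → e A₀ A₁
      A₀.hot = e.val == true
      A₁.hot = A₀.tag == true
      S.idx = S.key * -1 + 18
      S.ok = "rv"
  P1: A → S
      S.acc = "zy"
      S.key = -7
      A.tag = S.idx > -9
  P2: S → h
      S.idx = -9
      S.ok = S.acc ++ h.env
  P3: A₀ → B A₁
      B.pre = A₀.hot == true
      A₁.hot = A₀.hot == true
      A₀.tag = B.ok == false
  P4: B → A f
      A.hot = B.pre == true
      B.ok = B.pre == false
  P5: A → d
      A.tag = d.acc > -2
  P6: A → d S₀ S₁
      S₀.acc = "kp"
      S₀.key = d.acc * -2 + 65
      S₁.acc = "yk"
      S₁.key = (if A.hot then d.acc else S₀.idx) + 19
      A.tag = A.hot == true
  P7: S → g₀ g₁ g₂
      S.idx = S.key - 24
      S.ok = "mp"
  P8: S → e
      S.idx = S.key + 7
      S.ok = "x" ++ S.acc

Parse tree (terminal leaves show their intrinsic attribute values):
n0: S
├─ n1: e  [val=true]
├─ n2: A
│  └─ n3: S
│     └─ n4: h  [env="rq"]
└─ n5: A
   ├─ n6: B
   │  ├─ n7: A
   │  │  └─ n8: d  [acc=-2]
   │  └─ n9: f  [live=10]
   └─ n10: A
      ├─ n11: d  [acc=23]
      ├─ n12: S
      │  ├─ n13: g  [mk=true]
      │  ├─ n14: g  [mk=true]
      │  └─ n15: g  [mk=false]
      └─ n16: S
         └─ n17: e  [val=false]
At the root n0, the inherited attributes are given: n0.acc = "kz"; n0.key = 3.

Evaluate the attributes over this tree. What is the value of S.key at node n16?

1. n0.acc = "kz"  [given at root]
2. n0.key = 3  [given at root]
3. n1.val = true  [terminal]
4. n2.hot = true  [e.val == true]
5. n3.acc = "zy"  ["zy"]
6. n3.key = -7  [-7]
7. n4.env = "rq"  [terminal]
8. n3.idx = -9  [-9]
9. n3.ok = "zyrq"  [S.acc ++ h.env]
10. n2.tag = false  [S.idx > -9]
11. n5.hot = false  [A₀.tag == true]
12. n6.pre = false  [A₀.hot == true]
13. n7.hot = false  [B.pre == true]
14. n8.acc = -2  [terminal]
15. n7.tag = false  [d.acc > -2]
16. n9.live = 10  [terminal]
17. n6.ok = true  [B.pre == false]
18. n10.hot = false  [A₀.hot == true]
19. n11.acc = 23  [terminal]
20. n12.acc = "kp"  ["kp"]
21. n12.key = 19  [d.acc * -2 + 65]
22. n13.mk = true  [terminal]
23. n14.mk = true  [terminal]
24. n15.mk = false  [terminal]
25. n12.idx = -5  [S.key - 24]
26. n12.ok = "mp"  ["mp"]
27. n16.acc = "yk"  ["yk"]
28. n16.key = 14  [(if A.hot then d.acc else S₀.idx) + 19]
29. n17.val = false  [terminal]
30. n16.idx = 21  [S.key + 7]
31. n16.ok = "xyk"  ["x" ++ S.acc]
32. n10.tag = false  [A.hot == true]
33. n5.tag = false  [B.ok == false]
34. n0.idx = 15  [S.key * -1 + 18]
35. n0.ok = "rv"  ["rv"]

14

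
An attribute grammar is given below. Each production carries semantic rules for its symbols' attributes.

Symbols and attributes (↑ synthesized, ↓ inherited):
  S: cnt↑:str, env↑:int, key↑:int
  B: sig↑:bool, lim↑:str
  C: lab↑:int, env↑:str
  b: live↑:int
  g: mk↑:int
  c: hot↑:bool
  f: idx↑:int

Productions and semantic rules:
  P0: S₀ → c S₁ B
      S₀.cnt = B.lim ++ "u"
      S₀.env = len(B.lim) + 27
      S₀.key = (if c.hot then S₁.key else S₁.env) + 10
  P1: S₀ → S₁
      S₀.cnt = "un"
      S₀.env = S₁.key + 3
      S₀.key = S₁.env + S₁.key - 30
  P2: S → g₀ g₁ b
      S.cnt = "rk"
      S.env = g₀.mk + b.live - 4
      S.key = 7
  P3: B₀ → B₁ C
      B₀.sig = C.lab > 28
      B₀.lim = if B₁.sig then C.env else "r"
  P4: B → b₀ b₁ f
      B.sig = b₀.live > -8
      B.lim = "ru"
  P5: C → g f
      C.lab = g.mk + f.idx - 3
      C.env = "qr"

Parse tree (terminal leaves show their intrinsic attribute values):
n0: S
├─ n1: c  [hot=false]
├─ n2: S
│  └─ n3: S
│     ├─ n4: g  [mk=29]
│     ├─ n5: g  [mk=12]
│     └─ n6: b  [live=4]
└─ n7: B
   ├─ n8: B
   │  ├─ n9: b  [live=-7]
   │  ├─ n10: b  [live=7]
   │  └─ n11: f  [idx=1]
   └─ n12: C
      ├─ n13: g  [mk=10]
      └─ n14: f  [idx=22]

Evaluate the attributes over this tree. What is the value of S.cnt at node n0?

"qru"

1. n1.hot = false  [terminal]
2. n4.mk = 29  [terminal]
3. n5.mk = 12  [terminal]
4. n6.live = 4  [terminal]
5. n3.cnt = "rk"  ["rk"]
6. n3.env = 29  [g₀.mk + b.live - 4]
7. n3.key = 7  [7]
8. n2.cnt = "un"  ["un"]
9. n2.env = 10  [S₁.key + 3]
10. n2.key = 6  [S₁.env + S₁.key - 30]
11. n9.live = -7  [terminal]
12. n10.live = 7  [terminal]
13. n11.idx = 1  [terminal]
14. n8.sig = true  [b₀.live > -8]
15. n8.lim = "ru"  ["ru"]
16. n13.mk = 10  [terminal]
17. n14.idx = 22  [terminal]
18. n12.lab = 29  [g.mk + f.idx - 3]
19. n12.env = "qr"  ["qr"]
20. n7.sig = true  [C.lab > 28]
21. n7.lim = "qr"  [if B₁.sig then C.env else "r"]
22. n0.cnt = "qru"  [B.lim ++ "u"]
23. n0.env = 29  [len(B.lim) + 27]
24. n0.key = 20  [(if c.hot then S₁.key else S₁.env) + 10]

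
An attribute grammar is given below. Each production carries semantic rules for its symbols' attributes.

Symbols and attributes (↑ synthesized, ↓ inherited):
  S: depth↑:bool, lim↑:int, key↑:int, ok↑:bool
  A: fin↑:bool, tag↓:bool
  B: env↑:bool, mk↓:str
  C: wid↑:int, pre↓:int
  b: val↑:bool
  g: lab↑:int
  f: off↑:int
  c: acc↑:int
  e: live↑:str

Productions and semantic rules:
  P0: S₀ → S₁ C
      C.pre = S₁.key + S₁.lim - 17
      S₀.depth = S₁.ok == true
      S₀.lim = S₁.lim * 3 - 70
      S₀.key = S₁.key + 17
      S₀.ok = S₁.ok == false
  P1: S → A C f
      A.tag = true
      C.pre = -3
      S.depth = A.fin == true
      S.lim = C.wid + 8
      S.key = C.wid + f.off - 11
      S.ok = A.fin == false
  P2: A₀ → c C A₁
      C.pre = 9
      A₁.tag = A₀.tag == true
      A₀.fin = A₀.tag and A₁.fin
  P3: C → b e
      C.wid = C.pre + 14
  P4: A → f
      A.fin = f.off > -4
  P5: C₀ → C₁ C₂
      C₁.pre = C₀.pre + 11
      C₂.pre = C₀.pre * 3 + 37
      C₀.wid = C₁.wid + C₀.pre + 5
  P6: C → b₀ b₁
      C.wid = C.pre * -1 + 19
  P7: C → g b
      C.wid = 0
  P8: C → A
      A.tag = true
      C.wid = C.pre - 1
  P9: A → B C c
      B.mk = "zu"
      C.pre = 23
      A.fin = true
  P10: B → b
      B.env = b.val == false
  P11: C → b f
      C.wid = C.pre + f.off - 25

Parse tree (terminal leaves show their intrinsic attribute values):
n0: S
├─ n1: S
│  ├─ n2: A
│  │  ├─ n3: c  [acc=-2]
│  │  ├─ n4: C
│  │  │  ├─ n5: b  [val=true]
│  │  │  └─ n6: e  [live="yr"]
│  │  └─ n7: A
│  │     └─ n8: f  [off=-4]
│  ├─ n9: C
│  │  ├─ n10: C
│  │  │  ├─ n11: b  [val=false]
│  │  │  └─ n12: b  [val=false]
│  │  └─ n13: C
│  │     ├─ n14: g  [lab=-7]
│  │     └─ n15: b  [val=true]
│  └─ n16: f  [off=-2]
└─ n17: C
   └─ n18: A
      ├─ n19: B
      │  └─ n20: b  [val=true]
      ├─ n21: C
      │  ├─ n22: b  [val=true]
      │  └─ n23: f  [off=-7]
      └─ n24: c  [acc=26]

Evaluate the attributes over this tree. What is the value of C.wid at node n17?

3

1. n2.tag = true  [true]
2. n3.acc = -2  [terminal]
3. n4.pre = 9  [9]
4. n5.val = true  [terminal]
5. n6.live = "yr"  [terminal]
6. n4.wid = 23  [C.pre + 14]
7. n7.tag = true  [A₀.tag == true]
8. n8.off = -4  [terminal]
9. n7.fin = false  [f.off > -4]
10. n2.fin = false  [A₀.tag and A₁.fin]
11. n9.pre = -3  [-3]
12. n10.pre = 8  [C₀.pre + 11]
13. n11.val = false  [terminal]
14. n12.val = false  [terminal]
15. n10.wid = 11  [C.pre * -1 + 19]
16. n13.pre = 28  [C₀.pre * 3 + 37]
17. n14.lab = -7  [terminal]
18. n15.val = true  [terminal]
19. n13.wid = 0  [0]
20. n9.wid = 13  [C₁.wid + C₀.pre + 5]
21. n16.off = -2  [terminal]
22. n1.depth = false  [A.fin == true]
23. n1.lim = 21  [C.wid + 8]
24. n1.key = 0  [C.wid + f.off - 11]
25. n1.ok = true  [A.fin == false]
26. n17.pre = 4  [S₁.key + S₁.lim - 17]
27. n18.tag = true  [true]
28. n19.mk = "zu"  ["zu"]
29. n20.val = true  [terminal]
30. n19.env = false  [b.val == false]
31. n21.pre = 23  [23]
32. n22.val = true  [terminal]
33. n23.off = -7  [terminal]
34. n21.wid = -9  [C.pre + f.off - 25]
35. n24.acc = 26  [terminal]
36. n18.fin = true  [true]
37. n17.wid = 3  [C.pre - 1]
38. n0.depth = true  [S₁.ok == true]
39. n0.lim = -7  [S₁.lim * 3 - 70]
40. n0.key = 17  [S₁.key + 17]
41. n0.ok = false  [S₁.ok == false]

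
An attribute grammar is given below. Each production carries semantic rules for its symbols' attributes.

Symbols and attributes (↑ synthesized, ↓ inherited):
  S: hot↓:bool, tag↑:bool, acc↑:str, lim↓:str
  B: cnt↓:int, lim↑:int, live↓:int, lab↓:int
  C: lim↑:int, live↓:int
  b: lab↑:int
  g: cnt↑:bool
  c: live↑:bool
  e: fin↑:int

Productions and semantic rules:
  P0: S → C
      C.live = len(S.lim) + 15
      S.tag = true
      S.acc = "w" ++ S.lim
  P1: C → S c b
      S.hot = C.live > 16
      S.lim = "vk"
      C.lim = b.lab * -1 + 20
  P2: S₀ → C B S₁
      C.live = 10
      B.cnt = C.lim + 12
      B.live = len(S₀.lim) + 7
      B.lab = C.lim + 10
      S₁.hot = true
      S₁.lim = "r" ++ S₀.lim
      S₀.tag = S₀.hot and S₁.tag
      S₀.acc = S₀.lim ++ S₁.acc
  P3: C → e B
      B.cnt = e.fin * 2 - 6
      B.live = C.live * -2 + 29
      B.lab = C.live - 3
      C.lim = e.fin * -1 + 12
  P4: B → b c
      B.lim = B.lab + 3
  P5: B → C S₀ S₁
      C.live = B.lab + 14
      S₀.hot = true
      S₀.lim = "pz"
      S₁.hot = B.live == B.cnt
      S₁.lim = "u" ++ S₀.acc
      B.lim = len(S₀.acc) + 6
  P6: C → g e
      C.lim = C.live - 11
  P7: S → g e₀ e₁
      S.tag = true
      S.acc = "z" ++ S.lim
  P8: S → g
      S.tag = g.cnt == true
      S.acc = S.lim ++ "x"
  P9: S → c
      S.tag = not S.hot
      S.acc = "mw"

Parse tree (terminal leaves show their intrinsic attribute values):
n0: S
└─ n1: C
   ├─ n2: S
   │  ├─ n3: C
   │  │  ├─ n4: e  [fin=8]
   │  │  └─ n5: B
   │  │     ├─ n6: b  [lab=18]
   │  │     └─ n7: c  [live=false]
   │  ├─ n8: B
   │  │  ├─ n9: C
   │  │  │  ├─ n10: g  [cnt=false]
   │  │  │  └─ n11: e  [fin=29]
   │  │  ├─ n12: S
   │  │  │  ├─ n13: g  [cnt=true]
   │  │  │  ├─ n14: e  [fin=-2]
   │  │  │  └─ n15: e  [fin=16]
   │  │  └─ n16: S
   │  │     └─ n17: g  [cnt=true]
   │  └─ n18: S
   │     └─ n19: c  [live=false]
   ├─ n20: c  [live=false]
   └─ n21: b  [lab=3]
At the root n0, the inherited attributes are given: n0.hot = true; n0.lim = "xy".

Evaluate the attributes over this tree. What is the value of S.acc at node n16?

"uzpzx"

1. n0.hot = true  [given at root]
2. n0.lim = "xy"  [given at root]
3. n1.live = 17  [len(S.lim) + 15]
4. n2.hot = true  [C.live > 16]
5. n2.lim = "vk"  ["vk"]
6. n3.live = 10  [10]
7. n4.fin = 8  [terminal]
8. n5.cnt = 10  [e.fin * 2 - 6]
9. n5.live = 9  [C.live * -2 + 29]
10. n5.lab = 7  [C.live - 3]
11. n6.lab = 18  [terminal]
12. n7.live = false  [terminal]
13. n5.lim = 10  [B.lab + 3]
14. n3.lim = 4  [e.fin * -1 + 12]
15. n8.cnt = 16  [C.lim + 12]
16. n8.live = 9  [len(S₀.lim) + 7]
17. n8.lab = 14  [C.lim + 10]
18. n9.live = 28  [B.lab + 14]
19. n10.cnt = false  [terminal]
20. n11.fin = 29  [terminal]
21. n9.lim = 17  [C.live - 11]
22. n12.hot = true  [true]
23. n12.lim = "pz"  ["pz"]
24. n13.cnt = true  [terminal]
25. n14.fin = -2  [terminal]
26. n15.fin = 16  [terminal]
27. n12.tag = true  [true]
28. n12.acc = "zpz"  ["z" ++ S.lim]
29. n16.hot = false  [B.live == B.cnt]
30. n16.lim = "uzpz"  ["u" ++ S₀.acc]
31. n17.cnt = true  [terminal]
32. n16.tag = true  [g.cnt == true]
33. n16.acc = "uzpzx"  [S.lim ++ "x"]
34. n8.lim = 9  [len(S₀.acc) + 6]
35. n18.hot = true  [true]
36. n18.lim = "rvk"  ["r" ++ S₀.lim]
37. n19.live = false  [terminal]
38. n18.tag = false  [not S.hot]
39. n18.acc = "mw"  ["mw"]
40. n2.tag = false  [S₀.hot and S₁.tag]
41. n2.acc = "vkmw"  [S₀.lim ++ S₁.acc]
42. n20.live = false  [terminal]
43. n21.lab = 3  [terminal]
44. n1.lim = 17  [b.lab * -1 + 20]
45. n0.tag = true  [true]
46. n0.acc = "wxy"  ["w" ++ S.lim]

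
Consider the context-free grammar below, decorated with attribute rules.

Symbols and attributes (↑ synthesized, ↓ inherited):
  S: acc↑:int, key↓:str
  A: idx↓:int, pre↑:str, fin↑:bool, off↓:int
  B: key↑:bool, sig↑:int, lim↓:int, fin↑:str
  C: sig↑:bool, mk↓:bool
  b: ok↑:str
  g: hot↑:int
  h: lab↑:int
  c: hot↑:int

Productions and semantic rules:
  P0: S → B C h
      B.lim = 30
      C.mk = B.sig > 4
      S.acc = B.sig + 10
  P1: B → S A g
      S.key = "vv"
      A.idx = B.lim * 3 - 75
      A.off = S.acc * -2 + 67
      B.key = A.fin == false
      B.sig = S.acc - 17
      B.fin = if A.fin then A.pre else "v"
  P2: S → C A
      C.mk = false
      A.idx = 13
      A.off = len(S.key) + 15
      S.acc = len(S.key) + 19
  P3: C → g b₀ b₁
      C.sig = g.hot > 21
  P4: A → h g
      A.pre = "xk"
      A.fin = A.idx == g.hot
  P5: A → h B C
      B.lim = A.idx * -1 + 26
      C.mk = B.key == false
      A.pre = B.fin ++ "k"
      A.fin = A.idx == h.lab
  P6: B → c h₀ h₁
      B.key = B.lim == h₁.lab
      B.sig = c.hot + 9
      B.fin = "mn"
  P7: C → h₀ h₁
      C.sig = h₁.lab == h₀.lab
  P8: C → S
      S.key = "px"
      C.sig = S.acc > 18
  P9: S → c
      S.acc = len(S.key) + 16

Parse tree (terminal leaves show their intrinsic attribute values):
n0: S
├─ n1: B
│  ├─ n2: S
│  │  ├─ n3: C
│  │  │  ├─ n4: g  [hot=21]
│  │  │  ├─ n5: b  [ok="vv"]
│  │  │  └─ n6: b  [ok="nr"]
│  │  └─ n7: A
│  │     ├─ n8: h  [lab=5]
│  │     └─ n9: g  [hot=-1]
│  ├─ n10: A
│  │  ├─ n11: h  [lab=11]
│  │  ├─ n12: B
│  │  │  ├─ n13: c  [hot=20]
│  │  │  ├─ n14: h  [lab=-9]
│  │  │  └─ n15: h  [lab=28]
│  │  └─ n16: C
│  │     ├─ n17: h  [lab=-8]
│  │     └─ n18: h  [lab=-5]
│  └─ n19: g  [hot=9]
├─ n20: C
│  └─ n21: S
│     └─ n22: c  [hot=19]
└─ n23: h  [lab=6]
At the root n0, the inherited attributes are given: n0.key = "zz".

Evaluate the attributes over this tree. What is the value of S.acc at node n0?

1. n0.key = "zz"  [given at root]
2. n1.lim = 30  [30]
3. n2.key = "vv"  ["vv"]
4. n3.mk = false  [false]
5. n4.hot = 21  [terminal]
6. n5.ok = "vv"  [terminal]
7. n6.ok = "nr"  [terminal]
8. n3.sig = false  [g.hot > 21]
9. n7.idx = 13  [13]
10. n7.off = 17  [len(S.key) + 15]
11. n8.lab = 5  [terminal]
12. n9.hot = -1  [terminal]
13. n7.pre = "xk"  ["xk"]
14. n7.fin = false  [A.idx == g.hot]
15. n2.acc = 21  [len(S.key) + 19]
16. n10.idx = 15  [B.lim * 3 - 75]
17. n10.off = 25  [S.acc * -2 + 67]
18. n11.lab = 11  [terminal]
19. n12.lim = 11  [A.idx * -1 + 26]
20. n13.hot = 20  [terminal]
21. n14.lab = -9  [terminal]
22. n15.lab = 28  [terminal]
23. n12.key = false  [B.lim == h₁.lab]
24. n12.sig = 29  [c.hot + 9]
25. n12.fin = "mn"  ["mn"]
26. n16.mk = true  [B.key == false]
27. n17.lab = -8  [terminal]
28. n18.lab = -5  [terminal]
29. n16.sig = false  [h₁.lab == h₀.lab]
30. n10.pre = "mnk"  [B.fin ++ "k"]
31. n10.fin = false  [A.idx == h.lab]
32. n19.hot = 9  [terminal]
33. n1.key = true  [A.fin == false]
34. n1.sig = 4  [S.acc - 17]
35. n1.fin = "v"  [if A.fin then A.pre else "v"]
36. n20.mk = false  [B.sig > 4]
37. n21.key = "px"  ["px"]
38. n22.hot = 19  [terminal]
39. n21.acc = 18  [len(S.key) + 16]
40. n20.sig = false  [S.acc > 18]
41. n23.lab = 6  [terminal]
42. n0.acc = 14  [B.sig + 10]

14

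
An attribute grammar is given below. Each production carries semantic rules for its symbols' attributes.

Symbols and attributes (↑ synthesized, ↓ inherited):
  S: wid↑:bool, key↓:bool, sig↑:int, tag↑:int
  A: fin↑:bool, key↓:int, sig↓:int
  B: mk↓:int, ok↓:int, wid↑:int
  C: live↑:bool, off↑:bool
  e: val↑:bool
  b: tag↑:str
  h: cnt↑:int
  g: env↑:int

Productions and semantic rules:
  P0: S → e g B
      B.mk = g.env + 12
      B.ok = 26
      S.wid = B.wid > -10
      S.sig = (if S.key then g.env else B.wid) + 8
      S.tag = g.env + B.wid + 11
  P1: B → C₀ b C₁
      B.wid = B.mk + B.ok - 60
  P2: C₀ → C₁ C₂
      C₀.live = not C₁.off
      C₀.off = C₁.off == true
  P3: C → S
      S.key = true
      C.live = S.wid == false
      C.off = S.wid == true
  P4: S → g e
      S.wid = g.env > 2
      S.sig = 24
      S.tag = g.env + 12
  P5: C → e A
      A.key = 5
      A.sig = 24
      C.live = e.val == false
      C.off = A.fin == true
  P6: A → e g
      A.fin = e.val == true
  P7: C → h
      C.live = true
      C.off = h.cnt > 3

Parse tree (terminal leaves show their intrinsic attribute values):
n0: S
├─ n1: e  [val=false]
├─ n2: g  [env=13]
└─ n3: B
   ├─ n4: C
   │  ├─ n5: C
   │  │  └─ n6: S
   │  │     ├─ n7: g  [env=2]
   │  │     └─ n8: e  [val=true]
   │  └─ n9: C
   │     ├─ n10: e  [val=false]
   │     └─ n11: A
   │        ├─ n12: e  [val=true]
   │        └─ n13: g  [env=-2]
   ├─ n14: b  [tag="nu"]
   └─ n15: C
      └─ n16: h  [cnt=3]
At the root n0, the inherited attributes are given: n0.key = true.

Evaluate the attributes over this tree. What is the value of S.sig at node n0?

1. n0.key = true  [given at root]
2. n1.val = false  [terminal]
3. n2.env = 13  [terminal]
4. n3.mk = 25  [g.env + 12]
5. n3.ok = 26  [26]
6. n6.key = true  [true]
7. n7.env = 2  [terminal]
8. n8.val = true  [terminal]
9. n6.wid = false  [g.env > 2]
10. n6.sig = 24  [24]
11. n6.tag = 14  [g.env + 12]
12. n5.live = true  [S.wid == false]
13. n5.off = false  [S.wid == true]
14. n10.val = false  [terminal]
15. n11.key = 5  [5]
16. n11.sig = 24  [24]
17. n12.val = true  [terminal]
18. n13.env = -2  [terminal]
19. n11.fin = true  [e.val == true]
20. n9.live = true  [e.val == false]
21. n9.off = true  [A.fin == true]
22. n4.live = true  [not C₁.off]
23. n4.off = false  [C₁.off == true]
24. n14.tag = "nu"  [terminal]
25. n16.cnt = 3  [terminal]
26. n15.live = true  [true]
27. n15.off = false  [h.cnt > 3]
28. n3.wid = -9  [B.mk + B.ok - 60]
29. n0.wid = true  [B.wid > -10]
30. n0.sig = 21  [(if S.key then g.env else B.wid) + 8]
31. n0.tag = 15  [g.env + B.wid + 11]

21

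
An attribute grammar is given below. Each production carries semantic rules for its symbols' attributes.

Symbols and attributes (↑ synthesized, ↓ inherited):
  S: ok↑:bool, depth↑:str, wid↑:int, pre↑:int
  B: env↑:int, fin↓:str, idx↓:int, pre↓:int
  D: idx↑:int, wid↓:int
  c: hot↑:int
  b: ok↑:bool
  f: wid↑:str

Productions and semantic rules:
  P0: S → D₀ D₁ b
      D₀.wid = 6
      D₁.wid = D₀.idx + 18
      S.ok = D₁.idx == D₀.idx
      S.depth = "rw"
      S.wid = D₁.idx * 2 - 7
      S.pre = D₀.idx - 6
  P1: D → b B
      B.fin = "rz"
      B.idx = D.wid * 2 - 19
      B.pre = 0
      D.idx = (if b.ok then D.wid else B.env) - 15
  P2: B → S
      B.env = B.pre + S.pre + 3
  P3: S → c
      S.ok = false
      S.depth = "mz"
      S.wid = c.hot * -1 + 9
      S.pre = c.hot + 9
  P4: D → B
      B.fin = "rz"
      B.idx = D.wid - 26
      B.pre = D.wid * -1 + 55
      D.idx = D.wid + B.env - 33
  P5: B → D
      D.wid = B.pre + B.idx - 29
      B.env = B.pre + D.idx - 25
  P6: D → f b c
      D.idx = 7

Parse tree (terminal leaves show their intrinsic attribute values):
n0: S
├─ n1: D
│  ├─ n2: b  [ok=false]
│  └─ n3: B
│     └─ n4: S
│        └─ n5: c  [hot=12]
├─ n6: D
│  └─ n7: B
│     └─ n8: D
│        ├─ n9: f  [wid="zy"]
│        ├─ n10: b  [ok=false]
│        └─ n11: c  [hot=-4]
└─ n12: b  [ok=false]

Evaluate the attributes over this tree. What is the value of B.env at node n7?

10

1. n1.wid = 6  [6]
2. n2.ok = false  [terminal]
3. n3.fin = "rz"  ["rz"]
4. n3.idx = -7  [D.wid * 2 - 19]
5. n3.pre = 0  [0]
6. n5.hot = 12  [terminal]
7. n4.ok = false  [false]
8. n4.depth = "mz"  ["mz"]
9. n4.wid = -3  [c.hot * -1 + 9]
10. n4.pre = 21  [c.hot + 9]
11. n3.env = 24  [B.pre + S.pre + 3]
12. n1.idx = 9  [(if b.ok then D.wid else B.env) - 15]
13. n6.wid = 27  [D₀.idx + 18]
14. n7.fin = "rz"  ["rz"]
15. n7.idx = 1  [D.wid - 26]
16. n7.pre = 28  [D.wid * -1 + 55]
17. n8.wid = 0  [B.pre + B.idx - 29]
18. n9.wid = "zy"  [terminal]
19. n10.ok = false  [terminal]
20. n11.hot = -4  [terminal]
21. n8.idx = 7  [7]
22. n7.env = 10  [B.pre + D.idx - 25]
23. n6.idx = 4  [D.wid + B.env - 33]
24. n12.ok = false  [terminal]
25. n0.ok = false  [D₁.idx == D₀.idx]
26. n0.depth = "rw"  ["rw"]
27. n0.wid = 1  [D₁.idx * 2 - 7]
28. n0.pre = 3  [D₀.idx - 6]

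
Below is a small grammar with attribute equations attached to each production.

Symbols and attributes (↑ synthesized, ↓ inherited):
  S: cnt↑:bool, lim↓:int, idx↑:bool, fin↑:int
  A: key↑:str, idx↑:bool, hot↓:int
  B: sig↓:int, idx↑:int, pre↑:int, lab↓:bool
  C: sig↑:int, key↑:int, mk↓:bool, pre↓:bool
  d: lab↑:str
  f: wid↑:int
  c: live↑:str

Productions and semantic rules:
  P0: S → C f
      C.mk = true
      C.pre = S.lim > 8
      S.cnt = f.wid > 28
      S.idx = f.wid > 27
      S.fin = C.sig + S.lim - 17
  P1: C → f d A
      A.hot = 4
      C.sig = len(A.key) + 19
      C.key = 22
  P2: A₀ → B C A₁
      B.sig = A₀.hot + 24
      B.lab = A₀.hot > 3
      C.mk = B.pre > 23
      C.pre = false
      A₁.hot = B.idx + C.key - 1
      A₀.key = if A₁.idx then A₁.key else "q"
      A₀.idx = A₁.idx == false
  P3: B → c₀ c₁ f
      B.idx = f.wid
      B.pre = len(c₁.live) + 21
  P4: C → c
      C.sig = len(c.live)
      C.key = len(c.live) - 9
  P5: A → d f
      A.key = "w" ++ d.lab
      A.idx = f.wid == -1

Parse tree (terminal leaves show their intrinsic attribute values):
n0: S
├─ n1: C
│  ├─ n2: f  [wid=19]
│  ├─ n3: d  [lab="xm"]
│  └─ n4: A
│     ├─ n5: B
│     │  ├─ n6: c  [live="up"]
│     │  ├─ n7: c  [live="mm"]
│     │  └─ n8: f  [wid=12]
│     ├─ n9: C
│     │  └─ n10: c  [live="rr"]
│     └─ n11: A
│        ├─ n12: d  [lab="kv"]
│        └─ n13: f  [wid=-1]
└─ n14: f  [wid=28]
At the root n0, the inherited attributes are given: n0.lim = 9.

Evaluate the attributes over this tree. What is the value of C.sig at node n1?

22

1. n0.lim = 9  [given at root]
2. n1.mk = true  [true]
3. n1.pre = true  [S.lim > 8]
4. n2.wid = 19  [terminal]
5. n3.lab = "xm"  [terminal]
6. n4.hot = 4  [4]
7. n5.sig = 28  [A₀.hot + 24]
8. n5.lab = true  [A₀.hot > 3]
9. n6.live = "up"  [terminal]
10. n7.live = "mm"  [terminal]
11. n8.wid = 12  [terminal]
12. n5.idx = 12  [f.wid]
13. n5.pre = 23  [len(c₁.live) + 21]
14. n9.mk = false  [B.pre > 23]
15. n9.pre = false  [false]
16. n10.live = "rr"  [terminal]
17. n9.sig = 2  [len(c.live)]
18. n9.key = -7  [len(c.live) - 9]
19. n11.hot = 4  [B.idx + C.key - 1]
20. n12.lab = "kv"  [terminal]
21. n13.wid = -1  [terminal]
22. n11.key = "wkv"  ["w" ++ d.lab]
23. n11.idx = true  [f.wid == -1]
24. n4.key = "wkv"  [if A₁.idx then A₁.key else "q"]
25. n4.idx = false  [A₁.idx == false]
26. n1.sig = 22  [len(A.key) + 19]
27. n1.key = 22  [22]
28. n14.wid = 28  [terminal]
29. n0.cnt = false  [f.wid > 28]
30. n0.idx = true  [f.wid > 27]
31. n0.fin = 14  [C.sig + S.lim - 17]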